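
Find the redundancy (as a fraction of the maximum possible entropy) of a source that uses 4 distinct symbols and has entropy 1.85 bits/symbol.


H_max = log2(K) = log2(4) = 2.0 bits/symbol. Redundancy = 1 - H/H_max = 1 - 1.85/2.0 = 1 - 0.925 = 0.075

0.075


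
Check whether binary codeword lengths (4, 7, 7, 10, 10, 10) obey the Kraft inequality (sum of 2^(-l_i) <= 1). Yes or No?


Kraft sum = sum(2^(-l_i)) = 0.0811, need <= 1. Result: satisfied (a binary prefix-free code with these lengths exists)

Yes


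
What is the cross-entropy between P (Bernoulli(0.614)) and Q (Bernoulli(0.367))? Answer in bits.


H(P,Q) = -p*log2(q) - (1-p)*log2(1-q). -0.614*log2(0.367) = 0.887935; -0.386*log2(0.633) = 0.254653. H(P,Q) = 0.887935 + 0.254653 = 1.1426

1.1426 bits


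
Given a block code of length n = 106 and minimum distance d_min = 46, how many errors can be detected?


Detection capability = d_min - 1 = 46 - 1 = 45

45 errors


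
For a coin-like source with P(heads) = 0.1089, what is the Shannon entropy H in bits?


H = -p*log2(p) - (1-p)*log2(1-p). -0.1089*log2(0.1089) = 0.348363; -0.8911*log2(0.8911) = 0.148226. H = 0.348363 + 0.148226 = 0.4966

0.4966 bits


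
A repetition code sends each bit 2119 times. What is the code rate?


Rate = k/n = 1/2119

1/2119


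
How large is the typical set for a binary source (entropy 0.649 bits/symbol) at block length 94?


log2|A_typical| = nH = 94 * 0.649 = 61.006, so |A_typical| ~ 2^61.006 = 2.315e+18

2.315e+18


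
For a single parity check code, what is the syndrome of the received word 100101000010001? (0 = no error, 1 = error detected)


Syndrome = XOR of all bits = 1 XOR 0 XOR 0 XOR 1 XOR 0 XOR 1 XOR 0 XOR 0 XOR 0 XOR 0 XOR 1 XOR 0 XOR 0 XOR 0 XOR 1 = 1

1


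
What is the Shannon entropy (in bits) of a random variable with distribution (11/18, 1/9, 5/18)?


H = -sum(p_i * log2(p_i)). Terms: -(11/18)*log2(11/18) = 0.434190; -(1/9)*log2(1/9) = 0.352214; -(5/18)*log2(5/18) = 0.513332. H = 0.434190 + 0.352214 + 0.513332 = 1.2997

1.2997 bits


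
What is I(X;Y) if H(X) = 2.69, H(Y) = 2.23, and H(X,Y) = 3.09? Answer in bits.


I(X;Y) = H(X) + H(Y) - H(X,Y) = 2.69 + 2.23 - 3.09 = 1.83

1.83 bits


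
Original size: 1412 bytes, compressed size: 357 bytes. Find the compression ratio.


Ratio = original / compressed = 1412 / 357 = 3.9552

3.9552


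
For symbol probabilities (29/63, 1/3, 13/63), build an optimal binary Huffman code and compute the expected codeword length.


Huffman construction (repeatedly merge the two least-probable nodes; each merge adds 1 bit to every symbol beneath it): 13/63 + 1/3 = 34/63; 29/63 + 34/63 = 1. Resulting codeword lengths (in the order the probabilities were given): (1, 2, 2). L_avg = sum(p_i * l_i) = 29/63*1 + 1/3*2 + 13/63*2 = 97/63 = 1.5397

1.5397 bits


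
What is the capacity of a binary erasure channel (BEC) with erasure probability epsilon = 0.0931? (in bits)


C = 1 - epsilon = 1 - 0.0931 = 0.9069

0.9069 bits


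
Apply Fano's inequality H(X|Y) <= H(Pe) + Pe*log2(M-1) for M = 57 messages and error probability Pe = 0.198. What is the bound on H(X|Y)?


H(Pe) = -Pe*log2(Pe) - (1-Pe)*log2(1-Pe) = -0.198*log2(0.198) - 0.802*log2(0.802) = 0.462613 + 0.255297 = 0.7179. Pe*log2(M-1) = 0.198*log2(56) = 1.149856. Bound = H(Pe) + Pe*log2(M-1) = 0.462613 + 0.255297 + 1.149856 = 1.8678

1.8678 bits


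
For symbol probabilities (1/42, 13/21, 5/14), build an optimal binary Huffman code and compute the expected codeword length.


Huffman construction (repeatedly merge the two least-probable nodes; each merge adds 1 bit to every symbol beneath it): 1/42 + 5/14 = 8/21; 8/21 + 13/21 = 1. Resulting codeword lengths (in the order the probabilities were given): (2, 1, 2). L_avg = sum(p_i * l_i) = 1/42*2 + 13/21*1 + 5/14*2 = 29/21 = 1.381

1.381 bits


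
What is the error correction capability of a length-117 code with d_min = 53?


Correction capability = floor((d-1)/2) = floor((53-1)/2) = 26

26 errors


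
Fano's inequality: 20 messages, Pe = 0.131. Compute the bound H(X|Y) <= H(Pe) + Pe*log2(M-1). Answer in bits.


H(Pe) = -Pe*log2(Pe) - (1-Pe)*log2(1-Pe) = -0.131*log2(0.131) - 0.869*log2(0.869) = 0.384139 + 0.176035 = 0.5602. Pe*log2(M-1) = 0.131*log2(19) = 0.556479. Bound = H(Pe) + Pe*log2(M-1) = 0.384139 + 0.176035 + 0.556479 = 1.1167

1.1167 bits


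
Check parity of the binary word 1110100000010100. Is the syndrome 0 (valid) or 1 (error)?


Syndrome = XOR of all bits = 1 XOR 1 XOR 1 XOR 0 XOR 1 XOR 0 XOR 0 XOR 0 XOR 0 XOR 0 XOR 0 XOR 1 XOR 0 XOR 1 XOR 0 XOR 0 = 0

0


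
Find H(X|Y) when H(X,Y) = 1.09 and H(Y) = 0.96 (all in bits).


H(X|Y) = H(X,Y) - H(Y) = 1.09 - 0.96 = 0.13

0.13 bits


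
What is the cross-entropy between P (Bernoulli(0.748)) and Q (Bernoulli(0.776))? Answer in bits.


H(P,Q) = -p*log2(q) - (1-p)*log2(1-q). -0.748*log2(0.776) = 0.273672; -0.252*log2(0.224) = 0.543924. H(P,Q) = 0.273672 + 0.543924 = 0.8176

0.8176 bits


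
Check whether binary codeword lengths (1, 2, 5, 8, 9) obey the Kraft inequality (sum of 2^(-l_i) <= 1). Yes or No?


Kraft sum = sum(2^(-l_i)) = 0.7871, need <= 1. Result: satisfied (a binary prefix-free code with these lengths exists)

Yes


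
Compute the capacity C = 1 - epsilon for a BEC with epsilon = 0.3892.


C = 1 - epsilon = 1 - 0.3892 = 0.6108

0.6108 bits


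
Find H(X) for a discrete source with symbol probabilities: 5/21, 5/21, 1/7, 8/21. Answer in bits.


H = -sum(p_i * log2(p_i)). Terms: -(5/21)*log2(5/21) = 0.492950; -(5/21)*log2(5/21) = 0.492950; -(1/7)*log2(1/7) = 0.401051; -(8/21)*log2(8/21) = 0.530407. H = 0.492950 + 0.492950 + 0.401051 + 0.530407 = 1.9174

1.9174 bits


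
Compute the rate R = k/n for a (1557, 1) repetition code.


Rate = k/n = 1/1557

1/1557


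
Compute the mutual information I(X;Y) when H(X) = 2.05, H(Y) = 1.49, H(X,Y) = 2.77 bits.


I(X;Y) = H(X) + H(Y) - H(X,Y) = 2.05 + 1.49 - 2.77 = 0.77

0.77 bits


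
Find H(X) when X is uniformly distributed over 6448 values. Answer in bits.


H = log2(n) = log2(6448) = 12.6546

12.6546 bits


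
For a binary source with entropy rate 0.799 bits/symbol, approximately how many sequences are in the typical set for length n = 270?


log2|A_typical| = nH = 270 * 0.799 = 215.73, so |A_typical| ~ 2^215.73 = 8.734e+64

8.734e+64


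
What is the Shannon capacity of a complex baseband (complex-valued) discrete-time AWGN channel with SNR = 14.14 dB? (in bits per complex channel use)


SNR_linear = 10^(14.14/10) = 25.9418; C = log2(1 + SNR_linear) = log2(1 + 25.9418) = 4.7518

4.7518 bits/channel use


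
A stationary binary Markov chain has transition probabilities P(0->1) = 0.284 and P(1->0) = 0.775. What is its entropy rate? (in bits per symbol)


Stationary distribution: pi_0 = p10/(p01+p10) = 0.7318, pi_1 = 0.2682. Entropy rate H' = pi_0*H(p01) + pi_1*H(p10) = 0.7318*0.8608 + 0.2682*0.7692 = 0.8363

0.8363 bits/symbol


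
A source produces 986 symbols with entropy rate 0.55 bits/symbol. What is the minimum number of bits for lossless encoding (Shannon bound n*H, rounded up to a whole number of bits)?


Minimum bits >= n * H = 986 * 0.55 = 542.3, rounded up to a whole number of bits = 543

543 bits


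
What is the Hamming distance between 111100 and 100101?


Count differing positions: . ^ ^ . . ^ = 3 differences

3


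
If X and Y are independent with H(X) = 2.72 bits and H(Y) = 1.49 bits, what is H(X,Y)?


For independent variables, H(X,Y) = H(X) + H(Y) = 2.72 + 1.49 = 4.21

4.21 bits


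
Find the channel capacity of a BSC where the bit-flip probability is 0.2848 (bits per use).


H(p) = -p*log2(p) - (1-p)*log2(1-p) = -0.2848*log2(0.2848) - 0.7152*log2(0.7152) = 0.516052 + 0.345857 = 0.8619. C = 1 - H(p) = 1 - 0.8619 = 0.1381

0.1381 bits


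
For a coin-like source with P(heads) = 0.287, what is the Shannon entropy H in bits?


H = -p*log2(p) - (1-p)*log2(1-p). -0.287*log2(0.287) = 0.516852; -0.713*log2(0.713) = 0.347963. H = 0.516852 + 0.347963 = 0.8648

0.8648 bits


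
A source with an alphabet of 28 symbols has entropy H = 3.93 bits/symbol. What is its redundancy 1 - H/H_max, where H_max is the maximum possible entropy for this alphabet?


H_max = log2(K) = log2(28) = 4.8074 bits/symbol. Redundancy = 1 - H/H_max = 1 - 3.93/4.8074 = 1 - 0.8175 = 0.1825

0.1825


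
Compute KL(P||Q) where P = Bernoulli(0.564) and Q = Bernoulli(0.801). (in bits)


KL = p*log2(p/q) + (1-p)*log2((1-p)/(1-q)) = 0.564*log2(0.564/0.801) + 0.436*log2(0.436/0.199) = 0.2079

0.2079 bits


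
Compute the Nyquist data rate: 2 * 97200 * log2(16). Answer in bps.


Rate = 2 * B * log2(M) = 2 * 97200 * 4.0 = 777600.0

777600.0 bps


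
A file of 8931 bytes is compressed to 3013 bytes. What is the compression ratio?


Ratio = original / compressed = 8931 / 3013 = 2.9642

2.9642


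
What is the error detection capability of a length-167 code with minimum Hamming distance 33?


Detection capability = d_min - 1 = 33 - 1 = 32

32 errors


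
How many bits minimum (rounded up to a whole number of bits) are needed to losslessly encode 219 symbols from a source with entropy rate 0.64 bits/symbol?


Minimum bits >= n * H = 219 * 0.64 = 140.16, rounded up to a whole number of bits = 141

141 bits


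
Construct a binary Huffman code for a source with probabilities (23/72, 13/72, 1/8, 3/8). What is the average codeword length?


Huffman construction (repeatedly merge the two least-probable nodes; each merge adds 1 bit to every symbol beneath it): 1/8 + 13/72 = 11/36; 11/36 + 23/72 = 5/8; 3/8 + 5/8 = 1. Resulting codeword lengths (in the order the probabilities were given): (2, 3, 3, 1). L_avg = sum(p_i * l_i) = 23/72*2 + 13/72*3 + 1/8*3 + 3/8*1 = 139/72 = 1.9306

1.9306 bits


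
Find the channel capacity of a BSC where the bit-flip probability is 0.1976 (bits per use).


H(p) = -p*log2(p) - (1-p)*log2(1-p) = -0.1976*log2(0.1976) - 0.8024*log2(0.8024) = 0.462255 + 0.254847 = 0.7171. C = 1 - H(p) = 1 - 0.7171 = 0.2829

0.2829 bits


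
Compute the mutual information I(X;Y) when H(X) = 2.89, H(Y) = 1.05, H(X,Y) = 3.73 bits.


I(X;Y) = H(X) + H(Y) - H(X,Y) = 2.89 + 1.05 - 3.73 = 0.21

0.21 bits


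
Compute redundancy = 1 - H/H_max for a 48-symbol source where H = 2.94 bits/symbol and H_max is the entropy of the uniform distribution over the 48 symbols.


H_max = log2(K) = log2(48) = 5.585 bits/symbol. Redundancy = 1 - H/H_max = 1 - 2.94/5.585 = 1 - 0.5264 = 0.4736

0.4736


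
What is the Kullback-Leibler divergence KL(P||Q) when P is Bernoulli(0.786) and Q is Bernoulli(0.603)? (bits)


KL = p*log2(p/q) + (1-p)*log2((1-p)/(1-q)) = 0.786*log2(0.786/0.603) + 0.214*log2(0.214/0.397) = 0.1098

0.1098 bits


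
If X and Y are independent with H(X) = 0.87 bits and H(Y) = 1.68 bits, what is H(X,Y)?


For independent variables, H(X,Y) = H(X) + H(Y) = 0.87 + 1.68 = 2.55

2.55 bits


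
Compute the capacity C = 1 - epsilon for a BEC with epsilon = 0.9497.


C = 1 - epsilon = 1 - 0.9497 = 0.0503

0.0503 bits


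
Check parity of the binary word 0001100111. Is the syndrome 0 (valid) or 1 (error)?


Syndrome = XOR of all bits = 0 XOR 0 XOR 0 XOR 1 XOR 1 XOR 0 XOR 0 XOR 1 XOR 1 XOR 1 = 1

1


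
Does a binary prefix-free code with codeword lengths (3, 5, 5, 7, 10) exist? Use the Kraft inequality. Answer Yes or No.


Kraft sum = sum(2^(-l_i)) = 0.1963, need <= 1. Result: satisfied (a binary prefix-free code with these lengths exists)

Yes


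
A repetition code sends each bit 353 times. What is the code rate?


Rate = k/n = 1/353

1/353


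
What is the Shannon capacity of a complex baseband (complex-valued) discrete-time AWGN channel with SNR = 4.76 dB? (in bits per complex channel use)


SNR_linear = 10^(4.76/10) = 2.9923; C = log2(1 + SNR_linear) = log2(1 + 2.9923) = 1.9972

1.9972 bits/channel use


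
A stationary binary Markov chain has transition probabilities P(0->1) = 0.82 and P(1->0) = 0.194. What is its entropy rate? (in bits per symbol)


Stationary distribution: pi_0 = p10/(p01+p10) = 0.1913, pi_1 = 0.8087. Entropy rate H' = pi_0*H(p01) + pi_1*H(p10) = 0.1913*0.6801 + 0.8087*0.7098 = 0.7041

0.7041 bits/symbol


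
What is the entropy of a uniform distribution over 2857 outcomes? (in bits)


H = log2(n) = log2(2857) = 11.4803

11.4803 bits


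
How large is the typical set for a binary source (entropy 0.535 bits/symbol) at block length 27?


log2|A_typical| = nH = 27 * 0.535 = 14.445, so |A_typical| ~ 2^14.445 = 2.230e+04

2.230e+04


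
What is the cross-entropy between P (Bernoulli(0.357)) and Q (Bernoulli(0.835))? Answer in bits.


H(P,Q) = -p*log2(q) - (1-p)*log2(1-q). -0.357*log2(0.835) = 0.092874; -0.643*log2(0.165) = 1.671454. H(P,Q) = 0.092874 + 1.671454 = 1.7643

1.7643 bits


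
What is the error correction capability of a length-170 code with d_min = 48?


Correction capability = floor((d-1)/2) = floor((48-1)/2) = 23

23 errors


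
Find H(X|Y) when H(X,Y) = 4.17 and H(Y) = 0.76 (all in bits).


H(X|Y) = H(X,Y) - H(Y) = 4.17 - 0.76 = 3.41

3.41 bits


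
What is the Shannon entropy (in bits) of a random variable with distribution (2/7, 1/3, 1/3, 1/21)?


H = -sum(p_i * log2(p_i)). Terms: -(2/7)*log2(2/7) = 0.516387; -(1/3)*log2(1/3) = 0.528321; -(1/3)*log2(1/3) = 0.528321; -(1/21)*log2(1/21) = 0.209158. H = 0.516387 + 0.528321 + 0.528321 + 0.209158 = 1.7822

1.7822 bits


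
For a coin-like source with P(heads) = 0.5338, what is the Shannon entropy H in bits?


H = -p*log2(p) - (1-p)*log2(1-p). -0.5338*log2(0.5338) = 0.483425; -0.4662*log2(0.4662) = 0.513276. H = 0.483425 + 0.513276 = 0.9967

0.9967 bits


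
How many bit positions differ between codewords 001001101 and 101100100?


Count differing positions: ^ . . ^ . ^ . . ^ = 4 differences

4


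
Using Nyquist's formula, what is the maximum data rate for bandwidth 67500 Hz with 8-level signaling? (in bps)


Rate = 2 * B * log2(M) = 2 * 67500 * 3.0 = 405000.0

405000.0 bps


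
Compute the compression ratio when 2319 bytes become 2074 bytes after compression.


Ratio = original / compressed = 2319 / 2074 = 1.1181

1.1181


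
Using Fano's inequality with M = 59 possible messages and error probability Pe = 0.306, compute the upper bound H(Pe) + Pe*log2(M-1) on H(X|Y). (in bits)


H(Pe) = -Pe*log2(Pe) - (1-Pe)*log2(1-Pe) = -0.306*log2(0.306) - 0.694*log2(0.694) = 0.522769 + 0.365733 = 0.8885. Pe*log2(M-1) = 0.306*log2(58) = 1.792542. Bound = H(Pe) + Pe*log2(M-1) = 0.522769 + 0.365733 + 1.792542 = 2.681

2.681 bits


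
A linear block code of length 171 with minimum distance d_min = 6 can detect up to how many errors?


Detection capability = d_min - 1 = 6 - 1 = 5

5 errors


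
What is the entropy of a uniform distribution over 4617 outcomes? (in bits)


H = log2(n) = log2(4617) = 12.1727

12.1727 bits


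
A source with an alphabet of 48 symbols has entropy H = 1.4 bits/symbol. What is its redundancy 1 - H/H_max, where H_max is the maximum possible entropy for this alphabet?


H_max = log2(K) = log2(48) = 5.585 bits/symbol. Redundancy = 1 - H/H_max = 1 - 1.4/5.585 = 1 - 0.2507 = 0.7493

0.7493


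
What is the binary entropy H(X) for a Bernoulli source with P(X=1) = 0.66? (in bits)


H = -p*log2(p) - (1-p)*log2(1-p). -0.66*log2(0.66) = 0.395645; -0.34*log2(0.34) = 0.529174. H = 0.395645 + 0.529174 = 0.9248

0.9248 bits


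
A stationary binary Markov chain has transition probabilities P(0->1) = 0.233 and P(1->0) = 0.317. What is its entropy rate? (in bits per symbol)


Stationary distribution: pi_0 = p10/(p01+p10) = 0.5764, pi_1 = 0.4236. Entropy rate H' = pi_0*H(p01) + pi_1*H(p10) = 0.5764*0.7832 + 0.4236*0.9011 = 0.8331

0.8331 bits/symbol


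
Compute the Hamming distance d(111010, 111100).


Count differing positions: . . . ^ ^ . = 2 differences

2


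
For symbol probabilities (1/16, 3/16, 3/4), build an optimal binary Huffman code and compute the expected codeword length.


Huffman construction (repeatedly merge the two least-probable nodes; each merge adds 1 bit to every symbol beneath it): 1/16 + 3/16 = 1/4; 1/4 + 3/4 = 1. Resulting codeword lengths (in the order the probabilities were given): (2, 2, 1). L_avg = sum(p_i * l_i) = 1/16*2 + 3/16*2 + 3/4*1 = 5/4 = 1.25

1.25 bits


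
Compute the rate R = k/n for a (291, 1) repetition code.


Rate = k/n = 1/291

1/291


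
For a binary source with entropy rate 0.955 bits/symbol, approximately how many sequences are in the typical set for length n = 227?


log2|A_typical| = nH = 227 * 0.955 = 216.785, so |A_typical| ~ 2^216.785 = 1.815e+65

1.815e+65


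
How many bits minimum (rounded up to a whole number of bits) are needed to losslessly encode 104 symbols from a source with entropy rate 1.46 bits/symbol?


Minimum bits >= n * H = 104 * 1.46 = 151.84, rounded up to a whole number of bits = 152

152 bits


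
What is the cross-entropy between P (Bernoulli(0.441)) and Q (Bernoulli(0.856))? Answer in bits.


H(P,Q) = -p*log2(q) - (1-p)*log2(1-q). -0.441*log2(0.856) = 0.098924; -0.559*log2(0.144) = 1.562885. H(P,Q) = 0.098924 + 1.562885 = 1.6618

1.6618 bits


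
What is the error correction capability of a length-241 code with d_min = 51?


Correction capability = floor((d-1)/2) = floor((51-1)/2) = 25

25 errors


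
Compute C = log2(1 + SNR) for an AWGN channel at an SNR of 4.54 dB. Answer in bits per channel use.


SNR_linear = 10^(4.54/10) = 2.8445; C = log2(1 + SNR_linear) = log2(1 + 2.8445) = 1.9428

1.9428 bits/channel use


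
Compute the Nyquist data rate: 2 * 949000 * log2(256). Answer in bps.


Rate = 2 * B * log2(M) = 2 * 949000 * 8.0 = 15184000.0

15184000.0 bps


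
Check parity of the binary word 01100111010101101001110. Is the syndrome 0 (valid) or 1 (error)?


Syndrome = XOR of all bits = 0 XOR 1 XOR 1 XOR 0 XOR 0 XOR 1 XOR 1 XOR 1 XOR 0 XOR 1 XOR 0 XOR 1 XOR 0 XOR 1 XOR 1 XOR 0 XOR 1 XOR 0 XOR 0 XOR 1 XOR 1 XOR 1 XOR 0 = 1

1


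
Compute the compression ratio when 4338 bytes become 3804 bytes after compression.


Ratio = original / compressed = 4338 / 3804 = 1.1404

1.1404


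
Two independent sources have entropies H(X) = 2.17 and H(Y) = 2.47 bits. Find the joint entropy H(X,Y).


For independent variables, H(X,Y) = H(X) + H(Y) = 2.17 + 2.47 = 4.64

4.64 bits


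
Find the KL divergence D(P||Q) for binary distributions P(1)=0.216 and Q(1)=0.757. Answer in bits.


KL = p*log2(p/q) + (1-p)*log2((1-p)/(1-q)) = 0.216*log2(0.216/0.757) + 0.784*log2(0.784/0.243) = 0.9341

0.9341 bits


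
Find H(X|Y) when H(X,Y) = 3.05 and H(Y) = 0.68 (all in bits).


H(X|Y) = H(X,Y) - H(Y) = 3.05 - 0.68 = 2.37

2.37 bits


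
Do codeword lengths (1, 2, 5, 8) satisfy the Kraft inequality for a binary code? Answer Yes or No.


Kraft sum = sum(2^(-l_i)) = 0.7852, need <= 1. Result: satisfied (a binary prefix-free code with these lengths exists)

Yes


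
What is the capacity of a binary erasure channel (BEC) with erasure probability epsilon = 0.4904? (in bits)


C = 1 - epsilon = 1 - 0.4904 = 0.5096

0.5096 bits


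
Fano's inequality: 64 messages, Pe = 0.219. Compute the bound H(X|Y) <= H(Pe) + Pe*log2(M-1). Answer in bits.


H(Pe) = -Pe*log2(Pe) - (1-Pe)*log2(1-Pe) = -0.219*log2(0.219) - 0.781*log2(0.781) = 0.479828 + 0.278509 = 0.7583. Pe*log2(M-1) = 0.219*log2(63) = 1.309024. Bound = H(Pe) + Pe*log2(M-1) = 0.479828 + 0.278509 + 1.309024 = 2.0674

2.0674 bits


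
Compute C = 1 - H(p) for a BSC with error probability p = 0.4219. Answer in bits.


H(p) = -p*log2(p) - (1-p)*log2(1-p) = -0.4219*log2(0.4219) - 0.5781*log2(0.5781) = 0.525277 + 0.457051 = 0.9823. C = 1 - H(p) = 1 - 0.9823 = 0.0177

0.0177 bits


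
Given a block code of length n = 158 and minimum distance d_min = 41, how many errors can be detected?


Detection capability = d_min - 1 = 41 - 1 = 40

40 errors


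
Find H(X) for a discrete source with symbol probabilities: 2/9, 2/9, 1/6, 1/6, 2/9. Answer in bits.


H = -sum(p_i * log2(p_i)). Terms: -(2/9)*log2(2/9) = 0.482206; -(2/9)*log2(2/9) = 0.482206; -(1/6)*log2(1/6) = 0.430827; -(1/6)*log2(1/6) = 0.430827; -(2/9)*log2(2/9) = 0.482206. H = 0.482206 + 0.482206 + 0.430827 + 0.430827 + 0.482206 = 2.3083

2.3083 bits


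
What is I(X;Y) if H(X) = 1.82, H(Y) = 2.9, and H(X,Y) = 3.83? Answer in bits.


I(X;Y) = H(X) + H(Y) - H(X,Y) = 1.82 + 2.9 - 3.83 = 0.89

0.89 bits


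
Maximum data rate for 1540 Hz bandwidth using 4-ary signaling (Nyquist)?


Rate = 2 * B * log2(M) = 2 * 1540 * 2.0 = 6160.0

6160.0 bps


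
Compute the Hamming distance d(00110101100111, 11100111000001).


Count differing positions: ^ ^ . ^ . . ^ . ^ . . ^ ^ . = 7 differences

7


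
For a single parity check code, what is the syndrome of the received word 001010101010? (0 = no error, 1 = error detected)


Syndrome = XOR of all bits = 0 XOR 0 XOR 1 XOR 0 XOR 1 XOR 0 XOR 1 XOR 0 XOR 1 XOR 0 XOR 1 XOR 0 = 1

1


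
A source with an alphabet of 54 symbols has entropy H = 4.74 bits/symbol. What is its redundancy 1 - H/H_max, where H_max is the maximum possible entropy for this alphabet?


H_max = log2(K) = log2(54) = 5.7549 bits/symbol. Redundancy = 1 - H/H_max = 1 - 4.74/5.7549 = 1 - 0.8236 = 0.1764

0.1764


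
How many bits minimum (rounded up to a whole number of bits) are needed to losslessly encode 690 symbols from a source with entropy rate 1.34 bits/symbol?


Minimum bits >= n * H = 690 * 1.34 = 924.6, rounded up to a whole number of bits = 925

925 bits


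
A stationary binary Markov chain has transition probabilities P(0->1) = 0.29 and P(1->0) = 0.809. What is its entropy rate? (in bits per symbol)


Stationary distribution: pi_0 = p10/(p01+p10) = 0.7361, pi_1 = 0.2639. Entropy rate H' = pi_0*H(p01) + pi_1*H(p10) = 0.7361*0.8687 + 0.2639*0.7036 = 0.8251

0.8251 bits/symbol


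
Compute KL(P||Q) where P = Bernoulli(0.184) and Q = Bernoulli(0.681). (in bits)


KL = p*log2(p/q) + (1-p)*log2((1-p)/(1-q)) = 0.184*log2(0.184/0.681) + 0.816*log2(0.816/0.319) = 0.7583

0.7583 bits


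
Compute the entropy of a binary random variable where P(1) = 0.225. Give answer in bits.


H = -p*log2(p) - (1-p)*log2(1-p). -0.225*log2(0.225) = 0.484201; -0.775*log2(0.775) = 0.284992. H = 0.484201 + 0.284992 = 0.7692

0.7692 bits


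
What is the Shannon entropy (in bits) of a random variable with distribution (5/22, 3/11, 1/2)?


H = -sum(p_i * log2(p_i)). Terms: -(5/22)*log2(5/22) = 0.485796; -(3/11)*log2(3/11) = 0.511219; -(1/2)*log2(1/2) = 0.500000. H = 0.485796 + 0.511219 + 0.500000 = 1.497

1.497 bits


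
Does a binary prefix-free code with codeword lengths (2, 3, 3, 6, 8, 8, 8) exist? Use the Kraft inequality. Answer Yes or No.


Kraft sum = sum(2^(-l_i)) = 0.5273, need <= 1. Result: satisfied (a binary prefix-free code with these lengths exists)

Yes


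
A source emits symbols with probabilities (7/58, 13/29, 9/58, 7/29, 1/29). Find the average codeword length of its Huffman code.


Huffman construction (repeatedly merge the two least-probable nodes; each merge adds 1 bit to every symbol beneath it): 1/29 + 7/58 = 9/58; 9/58 + 9/58 = 9/29; 7/29 + 9/29 = 16/29; 13/29 + 16/29 = 1. Resulting codeword lengths (in the order the probabilities were given): (4, 1, 3, 2, 4). L_avg = sum(p_i * l_i) = 7/58*4 + 13/29*1 + 9/58*3 + 7/29*2 + 1/29*4 = 117/58 = 2.0172

2.0172 bits


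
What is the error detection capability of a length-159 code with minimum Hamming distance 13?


Detection capability = d_min - 1 = 13 - 1 = 12

12 errors


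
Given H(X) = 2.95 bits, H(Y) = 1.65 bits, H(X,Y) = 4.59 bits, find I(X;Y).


I(X;Y) = H(X) + H(Y) - H(X,Y) = 2.95 + 1.65 - 4.59 = 0.01

0.01 bits


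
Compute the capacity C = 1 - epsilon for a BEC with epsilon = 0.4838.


C = 1 - epsilon = 1 - 0.4838 = 0.5162

0.5162 bits


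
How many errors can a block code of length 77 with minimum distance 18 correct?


Correction capability = floor((d-1)/2) = floor((18-1)/2) = 8

8 errors


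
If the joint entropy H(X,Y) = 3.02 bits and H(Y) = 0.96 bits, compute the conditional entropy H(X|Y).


H(X|Y) = H(X,Y) - H(Y) = 3.02 - 0.96 = 2.06

2.06 bits


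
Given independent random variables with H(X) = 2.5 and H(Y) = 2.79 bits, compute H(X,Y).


For independent variables, H(X,Y) = H(X) + H(Y) = 2.5 + 2.79 = 5.29

5.29 bits


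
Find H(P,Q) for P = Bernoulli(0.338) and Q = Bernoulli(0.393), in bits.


H(P,Q) = -p*log2(q) - (1-p)*log2(1-q). -0.338*log2(0.393) = 0.455421; -0.662*log2(0.607) = 0.476793. H(P,Q) = 0.455421 + 0.476793 = 0.9322

0.9322 bits


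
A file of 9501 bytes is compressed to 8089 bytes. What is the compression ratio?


Ratio = original / compressed = 9501 / 8089 = 1.1746

1.1746


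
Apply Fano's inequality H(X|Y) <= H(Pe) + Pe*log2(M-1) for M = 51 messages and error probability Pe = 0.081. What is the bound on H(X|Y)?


H(Pe) = -Pe*log2(Pe) - (1-Pe)*log2(1-Pe) = -0.081*log2(0.081) - 0.919*log2(0.919) = 0.293701 + 0.111992 = 0.4057. Pe*log2(M-1) = 0.081*log2(50) = 0.457152. Bound = H(Pe) + Pe*log2(M-1) = 0.293701 + 0.111992 + 0.457152 = 0.8628

0.8628 bits


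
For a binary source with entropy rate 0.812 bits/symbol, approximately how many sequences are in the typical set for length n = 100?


log2|A_typical| = nH = 100 * 0.812 = 81.2, so |A_typical| ~ 2^81.2 = 2.777e+24

2.777e+24


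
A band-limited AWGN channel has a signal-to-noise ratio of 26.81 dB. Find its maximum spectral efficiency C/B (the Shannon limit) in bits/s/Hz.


SNR_linear = 10^(26.81/10) = 479.7334; C/B = log2(1 + SNR_linear) = log2(1 + 479.7334) = 8.9091

8.9091 bits/s/Hz


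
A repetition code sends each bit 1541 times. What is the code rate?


Rate = k/n = 1/1541

1/1541


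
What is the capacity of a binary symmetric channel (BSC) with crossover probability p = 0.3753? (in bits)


H(p) = -p*log2(p) - (1-p)*log2(1-p) = -0.3753*log2(0.3753) - 0.6247*log2(0.6247) = 0.530631 + 0.424024 = 0.9547. C = 1 - H(p) = 1 - 0.9547 = 0.0453

0.0453 bits


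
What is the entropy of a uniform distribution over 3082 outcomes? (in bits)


H = log2(n) = log2(3082) = 11.5897

11.5897 bits


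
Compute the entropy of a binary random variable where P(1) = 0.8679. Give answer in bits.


H = -p*log2(p) - (1-p)*log2(1-p). -0.8679*log2(0.8679) = 0.177398; -0.1321*log2(0.1321) = 0.385771. H = 0.177398 + 0.385771 = 0.5632

0.5632 bits


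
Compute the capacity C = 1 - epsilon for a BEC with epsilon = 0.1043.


C = 1 - epsilon = 1 - 0.1043 = 0.8957

0.8957 bits


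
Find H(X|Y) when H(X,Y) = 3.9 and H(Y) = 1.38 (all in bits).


H(X|Y) = H(X,Y) - H(Y) = 3.9 - 1.38 = 2.52

2.52 bits


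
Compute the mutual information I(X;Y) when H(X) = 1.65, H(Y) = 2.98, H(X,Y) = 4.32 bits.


I(X;Y) = H(X) + H(Y) - H(X,Y) = 1.65 + 2.98 - 4.32 = 0.31

0.31 bits


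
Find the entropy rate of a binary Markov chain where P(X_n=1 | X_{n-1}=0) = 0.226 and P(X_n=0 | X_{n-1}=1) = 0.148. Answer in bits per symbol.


Stationary distribution: pi_0 = p10/(p01+p10) = 0.3957, pi_1 = 0.6043. Entropy rate H' = pi_0*H(p01) + pi_1*H(p10) = 0.3957*0.771 + 0.6043*0.6048 = 0.6706

0.6706 bits/symbol


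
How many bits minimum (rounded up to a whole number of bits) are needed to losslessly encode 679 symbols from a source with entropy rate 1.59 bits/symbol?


Minimum bits >= n * H = 679 * 1.59 = 1079.61, rounded up to a whole number of bits = 1080

1080 bits


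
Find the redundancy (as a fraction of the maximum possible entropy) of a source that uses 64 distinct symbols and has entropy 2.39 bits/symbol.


H_max = log2(K) = log2(64) = 6.0 bits/symbol. Redundancy = 1 - H/H_max = 1 - 2.39/6.0 = 1 - 0.3983 = 0.6017

0.6017


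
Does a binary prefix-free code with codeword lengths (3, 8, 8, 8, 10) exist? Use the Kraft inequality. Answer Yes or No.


Kraft sum = sum(2^(-l_i)) = 0.1377, need <= 1. Result: satisfied (a binary prefix-free code with these lengths exists)

Yes


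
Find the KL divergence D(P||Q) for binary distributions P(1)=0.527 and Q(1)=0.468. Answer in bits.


KL = p*log2(p/q) + (1-p)*log2((1-p)/(1-q)) = 0.527*log2(0.527/0.468) + 0.473*log2(0.473/0.532) = 0.0101

0.0101 bits


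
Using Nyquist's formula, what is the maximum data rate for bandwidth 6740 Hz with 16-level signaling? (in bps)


Rate = 2 * B * log2(M) = 2 * 6740 * 4.0 = 53920.0

53920.0 bps


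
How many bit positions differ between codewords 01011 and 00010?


Count differing positions: . ^ . . ^ = 2 differences

2


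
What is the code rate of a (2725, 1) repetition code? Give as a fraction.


Rate = k/n = 1/2725

1/2725


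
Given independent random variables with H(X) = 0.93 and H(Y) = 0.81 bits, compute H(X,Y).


For independent variables, H(X,Y) = H(X) + H(Y) = 0.93 + 0.81 = 1.74

1.74 bits


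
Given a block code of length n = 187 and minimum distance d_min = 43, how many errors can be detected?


Detection capability = d_min - 1 = 43 - 1 = 42

42 errors


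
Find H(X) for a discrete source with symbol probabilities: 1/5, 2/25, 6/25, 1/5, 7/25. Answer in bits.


H = -sum(p_i * log2(p_i)). Terms: -(1/5)*log2(1/5) = 0.464386; -(2/25)*log2(2/25) = 0.291508; -(6/25)*log2(6/25) = 0.494134; -(1/5)*log2(1/5) = 0.464386; -(7/25)*log2(7/25) = 0.514220. H = 0.464386 + 0.291508 + 0.494134 + 0.464386 + 0.514220 = 2.2286

2.2286 bits


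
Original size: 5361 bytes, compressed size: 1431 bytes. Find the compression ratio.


Ratio = original / compressed = 5361 / 1431 = 3.7463

3.7463


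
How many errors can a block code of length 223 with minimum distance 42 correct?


Correction capability = floor((d-1)/2) = floor((42-1)/2) = 20

20 errors


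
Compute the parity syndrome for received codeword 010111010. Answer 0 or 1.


Syndrome = XOR of all bits = 0 XOR 1 XOR 0 XOR 1 XOR 1 XOR 1 XOR 0 XOR 1 XOR 0 = 1

1


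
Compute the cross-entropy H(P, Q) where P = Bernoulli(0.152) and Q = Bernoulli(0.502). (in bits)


H(P,Q) = -p*log2(q) - (1-p)*log2(1-q). -0.152*log2(0.502) = 0.151125; -0.848*log2(0.498) = 0.852903. H(P,Q) = 0.151125 + 0.852903 = 1.004

1.004 bits


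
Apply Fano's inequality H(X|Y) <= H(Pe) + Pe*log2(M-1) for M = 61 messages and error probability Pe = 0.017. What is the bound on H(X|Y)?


H(Pe) = -Pe*log2(Pe) - (1-Pe)*log2(1-Pe) = -0.017*log2(0.017) - 0.983*log2(0.983) = 0.099931 + 0.024316 = 0.1242. Pe*log2(M-1) = 0.017*log2(60) = 0.100417. Bound = H(Pe) + Pe*log2(M-1) = 0.099931 + 0.024316 + 0.100417 = 0.2247

0.2247 bits


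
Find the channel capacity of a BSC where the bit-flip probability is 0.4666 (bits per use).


H(p) = -p*log2(p) - (1-p)*log2(1-p) = -0.4666*log2(0.4666) - 0.5334*log2(0.5334) = 0.513140 + 0.483639 = 0.9968. C = 1 - H(p) = 1 - 0.9968 = 0.0032

0.0032 bits


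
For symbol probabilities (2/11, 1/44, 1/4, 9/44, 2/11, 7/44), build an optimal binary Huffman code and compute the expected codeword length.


Huffman construction (repeatedly merge the two least-probable nodes; each merge adds 1 bit to every symbol beneath it): 1/44 + 7/44 = 2/11; 2/11 + 2/11 = 4/11; 2/11 + 9/44 = 17/44; 1/4 + 4/11 = 27/44; 17/44 + 27/44 = 1. Resulting codeword lengths (in the order the probabilities were given): (3, 3, 2, 2, 3, 3). L_avg = sum(p_i * l_i) = 2/11*3 + 1/44*3 + 1/4*2 + 9/44*2 + 2/11*3 + 7/44*3 = 28/11 = 2.5455

2.5455 bits


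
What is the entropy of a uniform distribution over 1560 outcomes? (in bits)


H = log2(n) = log2(1560) = 10.6073

10.6073 bits


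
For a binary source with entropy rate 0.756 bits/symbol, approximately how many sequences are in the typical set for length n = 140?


log2|A_typical| = nH = 140 * 0.756 = 105.84, so |A_typical| ~ 2^105.84 = 7.261e+31

7.261e+31


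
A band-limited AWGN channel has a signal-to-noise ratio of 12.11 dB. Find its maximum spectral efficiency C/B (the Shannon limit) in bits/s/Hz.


SNR_linear = 10^(12.11/10) = 16.2555; C/B = log2(1 + SNR_linear) = log2(1 + 16.2555) = 4.109

4.109 bits/s/Hz


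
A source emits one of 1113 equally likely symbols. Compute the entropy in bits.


H = log2(n) = log2(1113) = 10.1202

10.1202 bits


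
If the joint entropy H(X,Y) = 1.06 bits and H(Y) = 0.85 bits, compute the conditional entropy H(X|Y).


H(X|Y) = H(X,Y) - H(Y) = 1.06 - 0.85 = 0.21

0.21 bits


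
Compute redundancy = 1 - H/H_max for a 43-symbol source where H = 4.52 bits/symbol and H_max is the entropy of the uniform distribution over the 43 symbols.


H_max = log2(K) = log2(43) = 5.4263 bits/symbol. Redundancy = 1 - H/H_max = 1 - 4.52/5.4263 = 1 - 0.833 = 0.167

0.167


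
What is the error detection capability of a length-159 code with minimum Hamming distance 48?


Detection capability = d_min - 1 = 48 - 1 = 47

47 errors


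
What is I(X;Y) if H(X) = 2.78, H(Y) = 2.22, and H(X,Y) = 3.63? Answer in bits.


I(X;Y) = H(X) + H(Y) - H(X,Y) = 2.78 + 2.22 - 3.63 = 1.37

1.37 bits


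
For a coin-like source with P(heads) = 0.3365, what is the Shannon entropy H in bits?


H = -p*log2(p) - (1-p)*log2(1-p). -0.3365*log2(0.3365) = 0.528750; -0.6635*log2(0.6635) = 0.392680. H = 0.528750 + 0.392680 = 0.9214

0.9214 bits


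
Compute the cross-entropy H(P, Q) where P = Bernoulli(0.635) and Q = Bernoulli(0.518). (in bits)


H(P,Q) = -p*log2(q) - (1-p)*log2(1-q). -0.635*log2(0.518) = 0.602600; -0.365*log2(0.482) = 0.384307. H(P,Q) = 0.602600 + 0.384307 = 0.9869

0.9869 bits


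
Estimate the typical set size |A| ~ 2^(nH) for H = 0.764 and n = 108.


log2|A_typical| = nH = 108 * 0.764 = 82.512, so |A_typical| ~ 2^82.512 = 6.896e+24

6.896e+24


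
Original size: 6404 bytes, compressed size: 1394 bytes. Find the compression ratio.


Ratio = original / compressed = 6404 / 1394 = 4.594

4.594


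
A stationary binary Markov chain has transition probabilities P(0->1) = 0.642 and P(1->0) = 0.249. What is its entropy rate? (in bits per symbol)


Stationary distribution: pi_0 = p10/(p01+p10) = 0.2795, pi_1 = 0.7205. Entropy rate H' = pi_0*H(p01) + pi_1*H(p10) = 0.2795*0.941 + 0.7205*0.8097 = 0.8464

0.8464 bits/symbol


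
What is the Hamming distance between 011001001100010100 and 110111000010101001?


Count differing positions: ^ . ^ ^ ^ . . . ^ ^ ^ . ^ ^ ^ ^ . ^ = 12 differences

12


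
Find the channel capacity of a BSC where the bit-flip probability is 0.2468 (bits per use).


H(p) = -p*log2(p) - (1-p)*log2(1-p) = -0.2468*log2(0.2468) - 0.7532*log2(0.7532) = 0.498187 + 0.307980 = 0.8062. C = 1 - H(p) = 1 - 0.8062 = 0.1938

0.1938 bits


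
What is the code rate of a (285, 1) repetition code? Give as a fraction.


Rate = k/n = 1/285

1/285


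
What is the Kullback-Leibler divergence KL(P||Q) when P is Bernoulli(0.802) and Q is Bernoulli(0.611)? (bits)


KL = p*log2(p/q) + (1-p)*log2((1-p)/(1-q)) = 0.802*log2(0.802/0.611) + 0.198*log2(0.198/0.389) = 0.1218

0.1218 bits


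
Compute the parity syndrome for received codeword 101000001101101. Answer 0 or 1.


Syndrome = XOR of all bits = 1 XOR 0 XOR 1 XOR 0 XOR 0 XOR 0 XOR 0 XOR 0 XOR 1 XOR 1 XOR 0 XOR 1 XOR 1 XOR 0 XOR 1 = 1

1


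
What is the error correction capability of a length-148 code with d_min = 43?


Correction capability = floor((d-1)/2) = floor((43-1)/2) = 21

21 errors


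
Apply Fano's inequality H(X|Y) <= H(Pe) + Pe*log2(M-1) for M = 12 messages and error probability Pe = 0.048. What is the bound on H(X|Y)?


H(Pe) = -Pe*log2(Pe) - (1-Pe)*log2(1-Pe) = -0.048*log2(0.048) - 0.952*log2(0.952) = 0.210279 + 0.067560 = 0.2778. Pe*log2(M-1) = 0.048*log2(11) = 0.166053. Bound = H(Pe) + Pe*log2(M-1) = 0.210279 + 0.067560 + 0.166053 = 0.4439

0.4439 bits


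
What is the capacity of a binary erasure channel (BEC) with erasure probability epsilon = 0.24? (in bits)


C = 1 - epsilon = 1 - 0.24 = 0.76

0.76 bits


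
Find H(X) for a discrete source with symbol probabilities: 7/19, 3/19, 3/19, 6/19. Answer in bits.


H = -sum(p_i * log2(p_i)). Terms: -(7/19)*log2(7/19) = 0.530737; -(3/19)*log2(3/19) = 0.420468; -(3/19)*log2(3/19) = 0.420468; -(6/19)*log2(6/19) = 0.525147. H = 0.530737 + 0.420468 + 0.420468 + 0.525147 = 1.8968

1.8968 bits


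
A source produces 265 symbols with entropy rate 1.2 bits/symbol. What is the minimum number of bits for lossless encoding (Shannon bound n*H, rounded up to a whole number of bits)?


Minimum bits >= n * H = 265 * 1.2 = 318.0, rounded up to a whole number of bits = 318

318 bits


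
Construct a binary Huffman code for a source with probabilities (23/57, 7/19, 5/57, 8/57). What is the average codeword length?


Huffman construction (repeatedly merge the two least-probable nodes; each merge adds 1 bit to every symbol beneath it): 5/57 + 8/57 = 13/57; 13/57 + 7/19 = 34/57; 23/57 + 34/57 = 1. Resulting codeword lengths (in the order the probabilities were given): (1, 2, 3, 3). L_avg = sum(p_i * l_i) = 23/57*1 + 7/19*2 + 5/57*3 + 8/57*3 = 104/57 = 1.8246

1.8246 bits


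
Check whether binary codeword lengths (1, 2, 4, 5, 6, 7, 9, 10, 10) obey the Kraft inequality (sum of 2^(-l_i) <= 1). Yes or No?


Kraft sum = sum(2^(-l_i)) = 0.8711, need <= 1. Result: satisfied (a binary prefix-free code with these lengths exists)

Yes


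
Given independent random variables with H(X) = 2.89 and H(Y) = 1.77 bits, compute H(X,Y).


For independent variables, H(X,Y) = H(X) + H(Y) = 2.89 + 1.77 = 4.66

4.66 bits


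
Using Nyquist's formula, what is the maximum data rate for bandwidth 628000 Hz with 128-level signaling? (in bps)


Rate = 2 * B * log2(M) = 2 * 628000 * 7.0 = 8792000.0

8792000.0 bps


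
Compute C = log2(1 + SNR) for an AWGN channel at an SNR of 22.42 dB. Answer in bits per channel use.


SNR_linear = 10^(22.42/10) = 174.5822; C = log2(1 + SNR_linear) = log2(1 + 174.5822) = 7.456

7.456 bits/channel use


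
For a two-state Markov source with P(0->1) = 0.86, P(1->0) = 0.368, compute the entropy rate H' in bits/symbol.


Stationary distribution: pi_0 = p10/(p01+p10) = 0.2997, pi_1 = 0.7003. Entropy rate H' = pi_0*H(p01) + pi_1*H(p10) = 0.2997*0.5842 + 0.7003*0.9491 = 0.8398

0.8398 bits/symbol


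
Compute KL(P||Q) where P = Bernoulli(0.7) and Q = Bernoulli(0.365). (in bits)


KL = p*log2(p/q) + (1-p)*log2((1-p)/(1-q)) = 0.7*log2(0.7/0.365) + 0.3*log2(0.3/0.635) = 0.3331

0.3331 bits


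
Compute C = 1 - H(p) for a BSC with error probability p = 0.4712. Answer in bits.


H(p) = -p*log2(p) - (1-p)*log2(1-p) = -0.4712*log2(0.4712) - 0.5288*log2(0.5288) = 0.511529 + 0.486076 = 0.9976. C = 1 - H(p) = 1 - 0.9976 = 0.0024

0.0024 bits


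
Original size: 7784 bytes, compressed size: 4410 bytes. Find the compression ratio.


Ratio = original / compressed = 7784 / 4410 = 1.7651

1.7651


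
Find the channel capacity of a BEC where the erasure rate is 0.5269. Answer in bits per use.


C = 1 - epsilon = 1 - 0.5269 = 0.4731

0.4731 bits


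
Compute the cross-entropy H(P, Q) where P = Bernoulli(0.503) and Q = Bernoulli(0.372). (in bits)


H(P,Q) = -p*log2(q) - (1-p)*log2(1-q). -0.503*log2(0.372) = 0.717593; -0.497*log2(0.628) = 0.333568. H(P,Q) = 0.717593 + 0.333568 = 1.0512

1.0512 bits


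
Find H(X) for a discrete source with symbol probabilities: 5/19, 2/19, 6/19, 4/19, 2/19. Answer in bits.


H = -sum(p_i * log2(p_i)). Terms: -(5/19)*log2(5/19) = 0.506842; -(2/19)*log2(2/19) = 0.341887; -(6/19)*log2(6/19) = 0.525147; -(4/19)*log2(4/19) = 0.473248; -(2/19)*log2(2/19) = 0.341887. H = 0.506842 + 0.341887 + 0.525147 + 0.473248 + 0.341887 = 2.189

2.189 bits


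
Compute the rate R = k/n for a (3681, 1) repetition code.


Rate = k/n = 1/3681

1/3681
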